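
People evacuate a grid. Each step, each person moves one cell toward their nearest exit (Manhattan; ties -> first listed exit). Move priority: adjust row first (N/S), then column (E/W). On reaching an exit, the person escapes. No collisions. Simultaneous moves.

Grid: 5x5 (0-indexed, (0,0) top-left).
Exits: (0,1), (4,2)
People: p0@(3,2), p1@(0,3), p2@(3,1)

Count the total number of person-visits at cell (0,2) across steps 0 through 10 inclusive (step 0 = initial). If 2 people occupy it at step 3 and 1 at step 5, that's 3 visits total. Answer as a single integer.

Step 0: p0@(3,2) p1@(0,3) p2@(3,1) -> at (0,2): 0 [-], cum=0
Step 1: p0@ESC p1@(0,2) p2@(4,1) -> at (0,2): 1 [p1], cum=1
Step 2: p0@ESC p1@ESC p2@ESC -> at (0,2): 0 [-], cum=1
Total visits = 1

Answer: 1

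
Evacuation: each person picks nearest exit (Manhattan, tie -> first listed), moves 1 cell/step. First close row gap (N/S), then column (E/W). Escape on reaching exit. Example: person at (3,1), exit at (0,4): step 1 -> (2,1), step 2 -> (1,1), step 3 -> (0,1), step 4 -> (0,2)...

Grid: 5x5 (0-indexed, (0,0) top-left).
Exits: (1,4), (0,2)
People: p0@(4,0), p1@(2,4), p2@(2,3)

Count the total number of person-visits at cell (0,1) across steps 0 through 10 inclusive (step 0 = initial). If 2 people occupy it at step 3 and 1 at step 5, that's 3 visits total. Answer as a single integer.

Step 0: p0@(4,0) p1@(2,4) p2@(2,3) -> at (0,1): 0 [-], cum=0
Step 1: p0@(3,0) p1@ESC p2@(1,3) -> at (0,1): 0 [-], cum=0
Step 2: p0@(2,0) p1@ESC p2@ESC -> at (0,1): 0 [-], cum=0
Step 3: p0@(1,0) p1@ESC p2@ESC -> at (0,1): 0 [-], cum=0
Step 4: p0@(0,0) p1@ESC p2@ESC -> at (0,1): 0 [-], cum=0
Step 5: p0@(0,1) p1@ESC p2@ESC -> at (0,1): 1 [p0], cum=1
Step 6: p0@ESC p1@ESC p2@ESC -> at (0,1): 0 [-], cum=1
Total visits = 1

Answer: 1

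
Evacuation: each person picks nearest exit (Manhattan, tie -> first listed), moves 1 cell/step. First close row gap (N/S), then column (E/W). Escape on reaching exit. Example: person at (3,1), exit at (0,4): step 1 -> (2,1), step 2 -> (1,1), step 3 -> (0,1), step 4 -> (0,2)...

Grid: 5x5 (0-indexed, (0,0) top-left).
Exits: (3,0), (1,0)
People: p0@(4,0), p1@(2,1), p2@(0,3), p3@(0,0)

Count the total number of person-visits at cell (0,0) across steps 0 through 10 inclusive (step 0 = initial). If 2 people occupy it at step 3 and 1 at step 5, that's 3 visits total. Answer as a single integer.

Step 0: p0@(4,0) p1@(2,1) p2@(0,3) p3@(0,0) -> at (0,0): 1 [p3], cum=1
Step 1: p0@ESC p1@(3,1) p2@(1,3) p3@ESC -> at (0,0): 0 [-], cum=1
Step 2: p0@ESC p1@ESC p2@(1,2) p3@ESC -> at (0,0): 0 [-], cum=1
Step 3: p0@ESC p1@ESC p2@(1,1) p3@ESC -> at (0,0): 0 [-], cum=1
Step 4: p0@ESC p1@ESC p2@ESC p3@ESC -> at (0,0): 0 [-], cum=1
Total visits = 1

Answer: 1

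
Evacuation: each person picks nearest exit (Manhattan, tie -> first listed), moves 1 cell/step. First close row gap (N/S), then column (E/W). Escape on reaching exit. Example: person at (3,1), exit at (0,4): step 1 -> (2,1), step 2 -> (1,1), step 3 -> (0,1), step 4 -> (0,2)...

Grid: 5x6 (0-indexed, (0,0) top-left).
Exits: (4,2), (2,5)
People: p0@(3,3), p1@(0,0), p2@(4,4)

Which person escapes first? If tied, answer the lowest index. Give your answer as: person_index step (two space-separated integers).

Answer: 0 2

Derivation:
Step 1: p0:(3,3)->(4,3) | p1:(0,0)->(1,0) | p2:(4,4)->(4,3)
Step 2: p0:(4,3)->(4,2)->EXIT | p1:(1,0)->(2,0) | p2:(4,3)->(4,2)->EXIT
Step 3: p0:escaped | p1:(2,0)->(3,0) | p2:escaped
Step 4: p0:escaped | p1:(3,0)->(4,0) | p2:escaped
Step 5: p0:escaped | p1:(4,0)->(4,1) | p2:escaped
Step 6: p0:escaped | p1:(4,1)->(4,2)->EXIT | p2:escaped
Exit steps: [2, 6, 2]
First to escape: p0 at step 2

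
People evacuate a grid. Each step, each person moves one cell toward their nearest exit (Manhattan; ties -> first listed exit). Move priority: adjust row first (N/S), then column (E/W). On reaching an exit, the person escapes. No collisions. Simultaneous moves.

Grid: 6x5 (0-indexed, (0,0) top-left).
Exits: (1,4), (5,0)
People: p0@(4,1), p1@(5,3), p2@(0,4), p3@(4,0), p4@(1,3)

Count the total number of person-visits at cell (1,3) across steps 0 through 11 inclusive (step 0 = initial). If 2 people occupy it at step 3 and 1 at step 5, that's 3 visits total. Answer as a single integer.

Answer: 1

Derivation:
Step 0: p0@(4,1) p1@(5,3) p2@(0,4) p3@(4,0) p4@(1,3) -> at (1,3): 1 [p4], cum=1
Step 1: p0@(5,1) p1@(5,2) p2@ESC p3@ESC p4@ESC -> at (1,3): 0 [-], cum=1
Step 2: p0@ESC p1@(5,1) p2@ESC p3@ESC p4@ESC -> at (1,3): 0 [-], cum=1
Step 3: p0@ESC p1@ESC p2@ESC p3@ESC p4@ESC -> at (1,3): 0 [-], cum=1
Total visits = 1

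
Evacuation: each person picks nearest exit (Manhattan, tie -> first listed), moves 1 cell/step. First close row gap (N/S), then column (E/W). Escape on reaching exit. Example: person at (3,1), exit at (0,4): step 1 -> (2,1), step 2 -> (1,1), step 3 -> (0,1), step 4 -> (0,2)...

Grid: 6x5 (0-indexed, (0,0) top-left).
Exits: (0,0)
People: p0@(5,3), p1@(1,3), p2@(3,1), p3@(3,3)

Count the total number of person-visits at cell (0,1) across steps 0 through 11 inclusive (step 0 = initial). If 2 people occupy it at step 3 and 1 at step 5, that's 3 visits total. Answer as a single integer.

Answer: 4

Derivation:
Step 0: p0@(5,3) p1@(1,3) p2@(3,1) p3@(3,3) -> at (0,1): 0 [-], cum=0
Step 1: p0@(4,3) p1@(0,3) p2@(2,1) p3@(2,3) -> at (0,1): 0 [-], cum=0
Step 2: p0@(3,3) p1@(0,2) p2@(1,1) p3@(1,3) -> at (0,1): 0 [-], cum=0
Step 3: p0@(2,3) p1@(0,1) p2@(0,1) p3@(0,3) -> at (0,1): 2 [p1,p2], cum=2
Step 4: p0@(1,3) p1@ESC p2@ESC p3@(0,2) -> at (0,1): 0 [-], cum=2
Step 5: p0@(0,3) p1@ESC p2@ESC p3@(0,1) -> at (0,1): 1 [p3], cum=3
Step 6: p0@(0,2) p1@ESC p2@ESC p3@ESC -> at (0,1): 0 [-], cum=3
Step 7: p0@(0,1) p1@ESC p2@ESC p3@ESC -> at (0,1): 1 [p0], cum=4
Step 8: p0@ESC p1@ESC p2@ESC p3@ESC -> at (0,1): 0 [-], cum=4
Total visits = 4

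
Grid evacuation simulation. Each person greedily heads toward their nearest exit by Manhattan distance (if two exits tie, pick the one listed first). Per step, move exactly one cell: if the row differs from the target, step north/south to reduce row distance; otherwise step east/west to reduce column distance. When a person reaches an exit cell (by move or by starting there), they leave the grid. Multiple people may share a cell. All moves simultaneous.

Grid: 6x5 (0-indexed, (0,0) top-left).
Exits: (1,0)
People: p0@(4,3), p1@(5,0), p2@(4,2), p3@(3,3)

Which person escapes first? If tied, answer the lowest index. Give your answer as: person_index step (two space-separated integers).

Answer: 1 4

Derivation:
Step 1: p0:(4,3)->(3,3) | p1:(5,0)->(4,0) | p2:(4,2)->(3,2) | p3:(3,3)->(2,3)
Step 2: p0:(3,3)->(2,3) | p1:(4,0)->(3,0) | p2:(3,2)->(2,2) | p3:(2,3)->(1,3)
Step 3: p0:(2,3)->(1,3) | p1:(3,0)->(2,0) | p2:(2,2)->(1,2) | p3:(1,3)->(1,2)
Step 4: p0:(1,3)->(1,2) | p1:(2,0)->(1,0)->EXIT | p2:(1,2)->(1,1) | p3:(1,2)->(1,1)
Step 5: p0:(1,2)->(1,1) | p1:escaped | p2:(1,1)->(1,0)->EXIT | p3:(1,1)->(1,0)->EXIT
Step 6: p0:(1,1)->(1,0)->EXIT | p1:escaped | p2:escaped | p3:escaped
Exit steps: [6, 4, 5, 5]
First to escape: p1 at step 4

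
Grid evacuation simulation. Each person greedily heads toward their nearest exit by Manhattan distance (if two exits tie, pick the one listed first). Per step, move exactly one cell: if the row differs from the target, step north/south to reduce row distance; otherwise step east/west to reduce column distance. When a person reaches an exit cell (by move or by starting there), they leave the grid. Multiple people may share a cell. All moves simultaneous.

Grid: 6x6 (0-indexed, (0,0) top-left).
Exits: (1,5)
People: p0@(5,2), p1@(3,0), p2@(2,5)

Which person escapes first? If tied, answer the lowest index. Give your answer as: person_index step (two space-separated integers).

Answer: 2 1

Derivation:
Step 1: p0:(5,2)->(4,2) | p1:(3,0)->(2,0) | p2:(2,5)->(1,5)->EXIT
Step 2: p0:(4,2)->(3,2) | p1:(2,0)->(1,0) | p2:escaped
Step 3: p0:(3,2)->(2,2) | p1:(1,0)->(1,1) | p2:escaped
Step 4: p0:(2,2)->(1,2) | p1:(1,1)->(1,2) | p2:escaped
Step 5: p0:(1,2)->(1,3) | p1:(1,2)->(1,3) | p2:escaped
Step 6: p0:(1,3)->(1,4) | p1:(1,3)->(1,4) | p2:escaped
Step 7: p0:(1,4)->(1,5)->EXIT | p1:(1,4)->(1,5)->EXIT | p2:escaped
Exit steps: [7, 7, 1]
First to escape: p2 at step 1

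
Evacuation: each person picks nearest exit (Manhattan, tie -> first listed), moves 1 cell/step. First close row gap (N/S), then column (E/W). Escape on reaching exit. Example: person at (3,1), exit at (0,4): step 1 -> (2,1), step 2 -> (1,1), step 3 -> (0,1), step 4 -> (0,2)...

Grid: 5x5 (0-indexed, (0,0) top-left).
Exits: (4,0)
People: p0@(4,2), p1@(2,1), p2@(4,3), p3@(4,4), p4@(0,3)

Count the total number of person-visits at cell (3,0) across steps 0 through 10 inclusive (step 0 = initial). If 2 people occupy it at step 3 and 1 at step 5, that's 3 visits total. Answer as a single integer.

Step 0: p0@(4,2) p1@(2,1) p2@(4,3) p3@(4,4) p4@(0,3) -> at (3,0): 0 [-], cum=0
Step 1: p0@(4,1) p1@(3,1) p2@(4,2) p3@(4,3) p4@(1,3) -> at (3,0): 0 [-], cum=0
Step 2: p0@ESC p1@(4,1) p2@(4,1) p3@(4,2) p4@(2,3) -> at (3,0): 0 [-], cum=0
Step 3: p0@ESC p1@ESC p2@ESC p3@(4,1) p4@(3,3) -> at (3,0): 0 [-], cum=0
Step 4: p0@ESC p1@ESC p2@ESC p3@ESC p4@(4,3) -> at (3,0): 0 [-], cum=0
Step 5: p0@ESC p1@ESC p2@ESC p3@ESC p4@(4,2) -> at (3,0): 0 [-], cum=0
Step 6: p0@ESC p1@ESC p2@ESC p3@ESC p4@(4,1) -> at (3,0): 0 [-], cum=0
Step 7: p0@ESC p1@ESC p2@ESC p3@ESC p4@ESC -> at (3,0): 0 [-], cum=0
Total visits = 0

Answer: 0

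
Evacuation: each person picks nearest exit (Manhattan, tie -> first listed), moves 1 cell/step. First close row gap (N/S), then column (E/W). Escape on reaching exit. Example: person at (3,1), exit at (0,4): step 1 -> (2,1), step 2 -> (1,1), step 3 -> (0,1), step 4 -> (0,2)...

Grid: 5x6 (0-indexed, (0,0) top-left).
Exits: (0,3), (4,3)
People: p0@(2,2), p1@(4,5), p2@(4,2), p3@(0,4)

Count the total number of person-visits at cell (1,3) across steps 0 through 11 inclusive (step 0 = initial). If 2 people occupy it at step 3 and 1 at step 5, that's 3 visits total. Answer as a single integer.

Answer: 0

Derivation:
Step 0: p0@(2,2) p1@(4,5) p2@(4,2) p3@(0,4) -> at (1,3): 0 [-], cum=0
Step 1: p0@(1,2) p1@(4,4) p2@ESC p3@ESC -> at (1,3): 0 [-], cum=0
Step 2: p0@(0,2) p1@ESC p2@ESC p3@ESC -> at (1,3): 0 [-], cum=0
Step 3: p0@ESC p1@ESC p2@ESC p3@ESC -> at (1,3): 0 [-], cum=0
Total visits = 0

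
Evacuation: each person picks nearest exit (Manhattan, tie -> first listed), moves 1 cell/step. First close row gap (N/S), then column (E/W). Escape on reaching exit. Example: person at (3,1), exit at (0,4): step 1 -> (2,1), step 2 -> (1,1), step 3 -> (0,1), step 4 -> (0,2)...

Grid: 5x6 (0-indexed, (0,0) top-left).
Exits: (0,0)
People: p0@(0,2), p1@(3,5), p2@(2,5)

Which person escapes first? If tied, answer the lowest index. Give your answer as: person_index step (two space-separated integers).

Step 1: p0:(0,2)->(0,1) | p1:(3,5)->(2,5) | p2:(2,5)->(1,5)
Step 2: p0:(0,1)->(0,0)->EXIT | p1:(2,5)->(1,5) | p2:(1,5)->(0,5)
Step 3: p0:escaped | p1:(1,5)->(0,5) | p2:(0,5)->(0,4)
Step 4: p0:escaped | p1:(0,5)->(0,4) | p2:(0,4)->(0,3)
Step 5: p0:escaped | p1:(0,4)->(0,3) | p2:(0,3)->(0,2)
Step 6: p0:escaped | p1:(0,3)->(0,2) | p2:(0,2)->(0,1)
Step 7: p0:escaped | p1:(0,2)->(0,1) | p2:(0,1)->(0,0)->EXIT
Step 8: p0:escaped | p1:(0,1)->(0,0)->EXIT | p2:escaped
Exit steps: [2, 8, 7]
First to escape: p0 at step 2

Answer: 0 2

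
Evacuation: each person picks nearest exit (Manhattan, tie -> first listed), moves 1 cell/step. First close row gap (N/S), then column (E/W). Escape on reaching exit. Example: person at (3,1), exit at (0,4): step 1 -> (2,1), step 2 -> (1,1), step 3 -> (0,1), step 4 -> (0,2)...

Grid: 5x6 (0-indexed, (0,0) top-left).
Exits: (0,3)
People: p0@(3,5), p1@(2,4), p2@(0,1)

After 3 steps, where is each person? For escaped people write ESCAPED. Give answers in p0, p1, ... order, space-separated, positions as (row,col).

Step 1: p0:(3,5)->(2,5) | p1:(2,4)->(1,4) | p2:(0,1)->(0,2)
Step 2: p0:(2,5)->(1,5) | p1:(1,4)->(0,4) | p2:(0,2)->(0,3)->EXIT
Step 3: p0:(1,5)->(0,5) | p1:(0,4)->(0,3)->EXIT | p2:escaped

(0,5) ESCAPED ESCAPED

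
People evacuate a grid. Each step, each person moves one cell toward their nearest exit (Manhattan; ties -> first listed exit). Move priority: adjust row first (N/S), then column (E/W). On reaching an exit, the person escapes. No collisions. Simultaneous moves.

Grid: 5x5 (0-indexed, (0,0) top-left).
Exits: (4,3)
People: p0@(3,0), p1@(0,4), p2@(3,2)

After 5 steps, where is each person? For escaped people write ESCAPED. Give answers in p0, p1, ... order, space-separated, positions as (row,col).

Step 1: p0:(3,0)->(4,0) | p1:(0,4)->(1,4) | p2:(3,2)->(4,2)
Step 2: p0:(4,0)->(4,1) | p1:(1,4)->(2,4) | p2:(4,2)->(4,3)->EXIT
Step 3: p0:(4,1)->(4,2) | p1:(2,4)->(3,4) | p2:escaped
Step 4: p0:(4,2)->(4,3)->EXIT | p1:(3,4)->(4,4) | p2:escaped
Step 5: p0:escaped | p1:(4,4)->(4,3)->EXIT | p2:escaped

ESCAPED ESCAPED ESCAPED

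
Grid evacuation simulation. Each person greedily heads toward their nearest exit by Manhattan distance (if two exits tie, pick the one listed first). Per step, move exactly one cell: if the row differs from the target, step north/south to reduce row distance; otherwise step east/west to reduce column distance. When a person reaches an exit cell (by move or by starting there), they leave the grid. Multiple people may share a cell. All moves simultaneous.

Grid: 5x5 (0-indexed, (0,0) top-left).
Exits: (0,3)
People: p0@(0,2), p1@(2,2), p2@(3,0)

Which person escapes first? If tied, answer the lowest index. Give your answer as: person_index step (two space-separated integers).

Step 1: p0:(0,2)->(0,3)->EXIT | p1:(2,2)->(1,2) | p2:(3,0)->(2,0)
Step 2: p0:escaped | p1:(1,2)->(0,2) | p2:(2,0)->(1,0)
Step 3: p0:escaped | p1:(0,2)->(0,3)->EXIT | p2:(1,0)->(0,0)
Step 4: p0:escaped | p1:escaped | p2:(0,0)->(0,1)
Step 5: p0:escaped | p1:escaped | p2:(0,1)->(0,2)
Step 6: p0:escaped | p1:escaped | p2:(0,2)->(0,3)->EXIT
Exit steps: [1, 3, 6]
First to escape: p0 at step 1

Answer: 0 1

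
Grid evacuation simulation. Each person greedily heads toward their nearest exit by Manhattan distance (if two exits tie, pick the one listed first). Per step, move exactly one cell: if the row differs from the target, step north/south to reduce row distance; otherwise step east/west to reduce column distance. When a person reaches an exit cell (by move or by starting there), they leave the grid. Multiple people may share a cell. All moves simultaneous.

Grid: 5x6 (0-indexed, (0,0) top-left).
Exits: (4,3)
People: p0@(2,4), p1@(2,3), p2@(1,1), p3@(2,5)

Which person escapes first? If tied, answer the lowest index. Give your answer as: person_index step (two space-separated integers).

Step 1: p0:(2,4)->(3,4) | p1:(2,3)->(3,3) | p2:(1,1)->(2,1) | p3:(2,5)->(3,5)
Step 2: p0:(3,4)->(4,4) | p1:(3,3)->(4,3)->EXIT | p2:(2,1)->(3,1) | p3:(3,5)->(4,5)
Step 3: p0:(4,4)->(4,3)->EXIT | p1:escaped | p2:(3,1)->(4,1) | p3:(4,5)->(4,4)
Step 4: p0:escaped | p1:escaped | p2:(4,1)->(4,2) | p3:(4,4)->(4,3)->EXIT
Step 5: p0:escaped | p1:escaped | p2:(4,2)->(4,3)->EXIT | p3:escaped
Exit steps: [3, 2, 5, 4]
First to escape: p1 at step 2

Answer: 1 2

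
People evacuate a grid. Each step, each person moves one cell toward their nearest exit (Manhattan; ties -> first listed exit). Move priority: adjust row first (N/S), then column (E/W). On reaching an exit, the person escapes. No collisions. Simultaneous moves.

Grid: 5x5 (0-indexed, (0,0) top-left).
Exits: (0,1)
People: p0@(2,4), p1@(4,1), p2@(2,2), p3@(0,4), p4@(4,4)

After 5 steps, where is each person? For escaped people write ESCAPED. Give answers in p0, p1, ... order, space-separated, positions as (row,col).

Step 1: p0:(2,4)->(1,4) | p1:(4,1)->(3,1) | p2:(2,2)->(1,2) | p3:(0,4)->(0,3) | p4:(4,4)->(3,4)
Step 2: p0:(1,4)->(0,4) | p1:(3,1)->(2,1) | p2:(1,2)->(0,2) | p3:(0,3)->(0,2) | p4:(3,4)->(2,4)
Step 3: p0:(0,4)->(0,3) | p1:(2,1)->(1,1) | p2:(0,2)->(0,1)->EXIT | p3:(0,2)->(0,1)->EXIT | p4:(2,4)->(1,4)
Step 4: p0:(0,3)->(0,2) | p1:(1,1)->(0,1)->EXIT | p2:escaped | p3:escaped | p4:(1,4)->(0,4)
Step 5: p0:(0,2)->(0,1)->EXIT | p1:escaped | p2:escaped | p3:escaped | p4:(0,4)->(0,3)

ESCAPED ESCAPED ESCAPED ESCAPED (0,3)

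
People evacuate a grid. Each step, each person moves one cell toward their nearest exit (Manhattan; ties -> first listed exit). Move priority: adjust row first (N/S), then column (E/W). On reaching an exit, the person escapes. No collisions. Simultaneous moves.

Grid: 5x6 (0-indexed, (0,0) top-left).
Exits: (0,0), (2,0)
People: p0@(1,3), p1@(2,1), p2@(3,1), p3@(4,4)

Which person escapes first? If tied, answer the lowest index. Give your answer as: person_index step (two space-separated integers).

Step 1: p0:(1,3)->(0,3) | p1:(2,1)->(2,0)->EXIT | p2:(3,1)->(2,1) | p3:(4,4)->(3,4)
Step 2: p0:(0,3)->(0,2) | p1:escaped | p2:(2,1)->(2,0)->EXIT | p3:(3,4)->(2,4)
Step 3: p0:(0,2)->(0,1) | p1:escaped | p2:escaped | p3:(2,4)->(2,3)
Step 4: p0:(0,1)->(0,0)->EXIT | p1:escaped | p2:escaped | p3:(2,3)->(2,2)
Step 5: p0:escaped | p1:escaped | p2:escaped | p3:(2,2)->(2,1)
Step 6: p0:escaped | p1:escaped | p2:escaped | p3:(2,1)->(2,0)->EXIT
Exit steps: [4, 1, 2, 6]
First to escape: p1 at step 1

Answer: 1 1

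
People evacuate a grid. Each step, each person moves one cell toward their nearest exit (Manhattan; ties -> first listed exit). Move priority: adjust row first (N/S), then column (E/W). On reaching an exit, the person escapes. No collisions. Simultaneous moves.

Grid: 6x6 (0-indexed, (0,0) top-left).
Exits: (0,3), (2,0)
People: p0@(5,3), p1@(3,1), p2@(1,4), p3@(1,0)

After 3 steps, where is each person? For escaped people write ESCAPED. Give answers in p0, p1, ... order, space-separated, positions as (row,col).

Step 1: p0:(5,3)->(4,3) | p1:(3,1)->(2,1) | p2:(1,4)->(0,4) | p3:(1,0)->(2,0)->EXIT
Step 2: p0:(4,3)->(3,3) | p1:(2,1)->(2,0)->EXIT | p2:(0,4)->(0,3)->EXIT | p3:escaped
Step 3: p0:(3,3)->(2,3) | p1:escaped | p2:escaped | p3:escaped

(2,3) ESCAPED ESCAPED ESCAPED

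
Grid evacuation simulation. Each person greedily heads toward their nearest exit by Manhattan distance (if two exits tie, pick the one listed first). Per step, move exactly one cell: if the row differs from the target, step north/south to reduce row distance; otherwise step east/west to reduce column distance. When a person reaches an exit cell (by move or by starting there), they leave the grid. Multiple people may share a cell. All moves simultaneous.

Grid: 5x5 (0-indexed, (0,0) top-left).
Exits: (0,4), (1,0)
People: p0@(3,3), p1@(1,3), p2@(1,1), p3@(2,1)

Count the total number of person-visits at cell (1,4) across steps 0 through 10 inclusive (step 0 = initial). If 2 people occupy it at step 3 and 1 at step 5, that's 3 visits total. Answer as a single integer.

Answer: 0

Derivation:
Step 0: p0@(3,3) p1@(1,3) p2@(1,1) p3@(2,1) -> at (1,4): 0 [-], cum=0
Step 1: p0@(2,3) p1@(0,3) p2@ESC p3@(1,1) -> at (1,4): 0 [-], cum=0
Step 2: p0@(1,3) p1@ESC p2@ESC p3@ESC -> at (1,4): 0 [-], cum=0
Step 3: p0@(0,3) p1@ESC p2@ESC p3@ESC -> at (1,4): 0 [-], cum=0
Step 4: p0@ESC p1@ESC p2@ESC p3@ESC -> at (1,4): 0 [-], cum=0
Total visits = 0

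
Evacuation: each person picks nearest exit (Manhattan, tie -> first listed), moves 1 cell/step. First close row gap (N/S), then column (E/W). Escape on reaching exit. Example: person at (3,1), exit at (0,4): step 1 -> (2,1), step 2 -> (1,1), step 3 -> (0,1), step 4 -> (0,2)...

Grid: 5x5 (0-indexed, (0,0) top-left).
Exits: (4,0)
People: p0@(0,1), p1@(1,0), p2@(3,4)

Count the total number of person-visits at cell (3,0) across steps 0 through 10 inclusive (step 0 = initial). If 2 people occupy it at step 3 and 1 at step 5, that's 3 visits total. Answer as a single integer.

Answer: 1

Derivation:
Step 0: p0@(0,1) p1@(1,0) p2@(3,4) -> at (3,0): 0 [-], cum=0
Step 1: p0@(1,1) p1@(2,0) p2@(4,4) -> at (3,0): 0 [-], cum=0
Step 2: p0@(2,1) p1@(3,0) p2@(4,3) -> at (3,0): 1 [p1], cum=1
Step 3: p0@(3,1) p1@ESC p2@(4,2) -> at (3,0): 0 [-], cum=1
Step 4: p0@(4,1) p1@ESC p2@(4,1) -> at (3,0): 0 [-], cum=1
Step 5: p0@ESC p1@ESC p2@ESC -> at (3,0): 0 [-], cum=1
Total visits = 1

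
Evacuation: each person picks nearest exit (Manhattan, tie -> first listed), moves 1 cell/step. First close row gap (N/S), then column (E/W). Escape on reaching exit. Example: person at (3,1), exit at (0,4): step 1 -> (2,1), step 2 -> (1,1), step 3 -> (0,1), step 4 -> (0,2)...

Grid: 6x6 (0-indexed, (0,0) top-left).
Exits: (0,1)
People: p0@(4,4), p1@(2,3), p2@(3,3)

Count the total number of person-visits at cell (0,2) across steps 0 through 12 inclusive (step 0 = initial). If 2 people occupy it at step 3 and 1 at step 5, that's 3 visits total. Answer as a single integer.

Step 0: p0@(4,4) p1@(2,3) p2@(3,3) -> at (0,2): 0 [-], cum=0
Step 1: p0@(3,4) p1@(1,3) p2@(2,3) -> at (0,2): 0 [-], cum=0
Step 2: p0@(2,4) p1@(0,3) p2@(1,3) -> at (0,2): 0 [-], cum=0
Step 3: p0@(1,4) p1@(0,2) p2@(0,3) -> at (0,2): 1 [p1], cum=1
Step 4: p0@(0,4) p1@ESC p2@(0,2) -> at (0,2): 1 [p2], cum=2
Step 5: p0@(0,3) p1@ESC p2@ESC -> at (0,2): 0 [-], cum=2
Step 6: p0@(0,2) p1@ESC p2@ESC -> at (0,2): 1 [p0], cum=3
Step 7: p0@ESC p1@ESC p2@ESC -> at (0,2): 0 [-], cum=3
Total visits = 3

Answer: 3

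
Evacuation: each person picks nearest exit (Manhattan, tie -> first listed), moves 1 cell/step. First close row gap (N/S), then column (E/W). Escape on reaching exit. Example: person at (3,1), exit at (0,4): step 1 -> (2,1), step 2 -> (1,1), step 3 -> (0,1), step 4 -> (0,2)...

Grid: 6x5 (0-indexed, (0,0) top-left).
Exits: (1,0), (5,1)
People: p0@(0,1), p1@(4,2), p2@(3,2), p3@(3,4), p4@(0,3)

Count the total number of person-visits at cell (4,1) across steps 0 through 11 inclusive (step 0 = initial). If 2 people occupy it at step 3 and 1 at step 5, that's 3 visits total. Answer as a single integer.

Step 0: p0@(0,1) p1@(4,2) p2@(3,2) p3@(3,4) p4@(0,3) -> at (4,1): 0 [-], cum=0
Step 1: p0@(1,1) p1@(5,2) p2@(4,2) p3@(4,4) p4@(1,3) -> at (4,1): 0 [-], cum=0
Step 2: p0@ESC p1@ESC p2@(5,2) p3@(5,4) p4@(1,2) -> at (4,1): 0 [-], cum=0
Step 3: p0@ESC p1@ESC p2@ESC p3@(5,3) p4@(1,1) -> at (4,1): 0 [-], cum=0
Step 4: p0@ESC p1@ESC p2@ESC p3@(5,2) p4@ESC -> at (4,1): 0 [-], cum=0
Step 5: p0@ESC p1@ESC p2@ESC p3@ESC p4@ESC -> at (4,1): 0 [-], cum=0
Total visits = 0

Answer: 0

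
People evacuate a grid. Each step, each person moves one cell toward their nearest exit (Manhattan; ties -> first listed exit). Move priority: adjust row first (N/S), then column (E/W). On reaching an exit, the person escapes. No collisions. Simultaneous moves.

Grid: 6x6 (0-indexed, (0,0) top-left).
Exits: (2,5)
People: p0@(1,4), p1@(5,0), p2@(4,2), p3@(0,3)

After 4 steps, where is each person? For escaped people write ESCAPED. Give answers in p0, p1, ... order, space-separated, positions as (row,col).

Step 1: p0:(1,4)->(2,4) | p1:(5,0)->(4,0) | p2:(4,2)->(3,2) | p3:(0,3)->(1,3)
Step 2: p0:(2,4)->(2,5)->EXIT | p1:(4,0)->(3,0) | p2:(3,2)->(2,2) | p3:(1,3)->(2,3)
Step 3: p0:escaped | p1:(3,0)->(2,0) | p2:(2,2)->(2,3) | p3:(2,3)->(2,4)
Step 4: p0:escaped | p1:(2,0)->(2,1) | p2:(2,3)->(2,4) | p3:(2,4)->(2,5)->EXIT

ESCAPED (2,1) (2,4) ESCAPED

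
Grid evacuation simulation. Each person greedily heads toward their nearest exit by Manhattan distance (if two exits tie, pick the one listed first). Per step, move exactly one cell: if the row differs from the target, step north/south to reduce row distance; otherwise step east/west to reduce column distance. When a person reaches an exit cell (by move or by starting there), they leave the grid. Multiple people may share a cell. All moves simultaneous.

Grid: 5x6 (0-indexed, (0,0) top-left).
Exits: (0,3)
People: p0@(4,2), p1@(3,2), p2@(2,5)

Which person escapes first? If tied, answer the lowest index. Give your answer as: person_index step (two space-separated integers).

Step 1: p0:(4,2)->(3,2) | p1:(3,2)->(2,2) | p2:(2,5)->(1,5)
Step 2: p0:(3,2)->(2,2) | p1:(2,2)->(1,2) | p2:(1,5)->(0,5)
Step 3: p0:(2,2)->(1,2) | p1:(1,2)->(0,2) | p2:(0,5)->(0,4)
Step 4: p0:(1,2)->(0,2) | p1:(0,2)->(0,3)->EXIT | p2:(0,4)->(0,3)->EXIT
Step 5: p0:(0,2)->(0,3)->EXIT | p1:escaped | p2:escaped
Exit steps: [5, 4, 4]
First to escape: p1 at step 4

Answer: 1 4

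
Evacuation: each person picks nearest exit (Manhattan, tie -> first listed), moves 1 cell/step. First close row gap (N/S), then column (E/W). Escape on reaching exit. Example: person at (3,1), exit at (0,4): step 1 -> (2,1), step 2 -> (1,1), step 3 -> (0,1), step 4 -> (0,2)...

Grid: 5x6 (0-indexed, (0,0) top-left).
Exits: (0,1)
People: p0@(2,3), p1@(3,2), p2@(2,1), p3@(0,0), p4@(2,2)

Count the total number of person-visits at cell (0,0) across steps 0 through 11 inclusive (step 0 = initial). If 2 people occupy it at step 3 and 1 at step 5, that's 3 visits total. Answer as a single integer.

Answer: 1

Derivation:
Step 0: p0@(2,3) p1@(3,2) p2@(2,1) p3@(0,0) p4@(2,2) -> at (0,0): 1 [p3], cum=1
Step 1: p0@(1,3) p1@(2,2) p2@(1,1) p3@ESC p4@(1,2) -> at (0,0): 0 [-], cum=1
Step 2: p0@(0,3) p1@(1,2) p2@ESC p3@ESC p4@(0,2) -> at (0,0): 0 [-], cum=1
Step 3: p0@(0,2) p1@(0,2) p2@ESC p3@ESC p4@ESC -> at (0,0): 0 [-], cum=1
Step 4: p0@ESC p1@ESC p2@ESC p3@ESC p4@ESC -> at (0,0): 0 [-], cum=1
Total visits = 1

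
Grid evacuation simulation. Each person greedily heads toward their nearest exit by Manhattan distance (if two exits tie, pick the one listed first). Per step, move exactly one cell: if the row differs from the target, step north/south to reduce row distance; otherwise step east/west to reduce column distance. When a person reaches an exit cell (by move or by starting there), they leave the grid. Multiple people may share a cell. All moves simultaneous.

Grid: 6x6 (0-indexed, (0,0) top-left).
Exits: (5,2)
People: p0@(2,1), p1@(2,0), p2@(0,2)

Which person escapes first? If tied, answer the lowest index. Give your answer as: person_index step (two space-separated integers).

Step 1: p0:(2,1)->(3,1) | p1:(2,0)->(3,0) | p2:(0,2)->(1,2)
Step 2: p0:(3,1)->(4,1) | p1:(3,0)->(4,0) | p2:(1,2)->(2,2)
Step 3: p0:(4,1)->(5,1) | p1:(4,0)->(5,0) | p2:(2,2)->(3,2)
Step 4: p0:(5,1)->(5,2)->EXIT | p1:(5,0)->(5,1) | p2:(3,2)->(4,2)
Step 5: p0:escaped | p1:(5,1)->(5,2)->EXIT | p2:(4,2)->(5,2)->EXIT
Exit steps: [4, 5, 5]
First to escape: p0 at step 4

Answer: 0 4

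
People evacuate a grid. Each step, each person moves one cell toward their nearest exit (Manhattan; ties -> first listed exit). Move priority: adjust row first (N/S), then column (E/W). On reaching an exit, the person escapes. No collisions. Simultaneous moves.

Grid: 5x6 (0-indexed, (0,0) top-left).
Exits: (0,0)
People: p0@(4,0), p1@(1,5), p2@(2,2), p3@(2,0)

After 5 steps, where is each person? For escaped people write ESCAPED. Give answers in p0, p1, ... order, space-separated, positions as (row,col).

Step 1: p0:(4,0)->(3,0) | p1:(1,5)->(0,5) | p2:(2,2)->(1,2) | p3:(2,0)->(1,0)
Step 2: p0:(3,0)->(2,0) | p1:(0,5)->(0,4) | p2:(1,2)->(0,2) | p3:(1,0)->(0,0)->EXIT
Step 3: p0:(2,0)->(1,0) | p1:(0,4)->(0,3) | p2:(0,2)->(0,1) | p3:escaped
Step 4: p0:(1,0)->(0,0)->EXIT | p1:(0,3)->(0,2) | p2:(0,1)->(0,0)->EXIT | p3:escaped
Step 5: p0:escaped | p1:(0,2)->(0,1) | p2:escaped | p3:escaped

ESCAPED (0,1) ESCAPED ESCAPED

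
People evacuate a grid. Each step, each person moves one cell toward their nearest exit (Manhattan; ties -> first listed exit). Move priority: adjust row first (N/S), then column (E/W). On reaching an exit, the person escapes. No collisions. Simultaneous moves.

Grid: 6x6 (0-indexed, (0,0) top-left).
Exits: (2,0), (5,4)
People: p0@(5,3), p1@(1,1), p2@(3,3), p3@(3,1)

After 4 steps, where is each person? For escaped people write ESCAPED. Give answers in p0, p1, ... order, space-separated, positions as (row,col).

Step 1: p0:(5,3)->(5,4)->EXIT | p1:(1,1)->(2,1) | p2:(3,3)->(4,3) | p3:(3,1)->(2,1)
Step 2: p0:escaped | p1:(2,1)->(2,0)->EXIT | p2:(4,3)->(5,3) | p3:(2,1)->(2,0)->EXIT
Step 3: p0:escaped | p1:escaped | p2:(5,3)->(5,4)->EXIT | p3:escaped

ESCAPED ESCAPED ESCAPED ESCAPED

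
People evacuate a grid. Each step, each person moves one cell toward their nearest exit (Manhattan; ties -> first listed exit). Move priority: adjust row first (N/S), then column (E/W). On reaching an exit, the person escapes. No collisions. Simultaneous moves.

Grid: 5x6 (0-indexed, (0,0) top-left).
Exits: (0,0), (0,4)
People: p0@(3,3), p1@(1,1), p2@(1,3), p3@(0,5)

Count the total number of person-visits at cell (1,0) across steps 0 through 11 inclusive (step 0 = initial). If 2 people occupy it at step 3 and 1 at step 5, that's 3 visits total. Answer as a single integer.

Step 0: p0@(3,3) p1@(1,1) p2@(1,3) p3@(0,5) -> at (1,0): 0 [-], cum=0
Step 1: p0@(2,3) p1@(0,1) p2@(0,3) p3@ESC -> at (1,0): 0 [-], cum=0
Step 2: p0@(1,3) p1@ESC p2@ESC p3@ESC -> at (1,0): 0 [-], cum=0
Step 3: p0@(0,3) p1@ESC p2@ESC p3@ESC -> at (1,0): 0 [-], cum=0
Step 4: p0@ESC p1@ESC p2@ESC p3@ESC -> at (1,0): 0 [-], cum=0
Total visits = 0

Answer: 0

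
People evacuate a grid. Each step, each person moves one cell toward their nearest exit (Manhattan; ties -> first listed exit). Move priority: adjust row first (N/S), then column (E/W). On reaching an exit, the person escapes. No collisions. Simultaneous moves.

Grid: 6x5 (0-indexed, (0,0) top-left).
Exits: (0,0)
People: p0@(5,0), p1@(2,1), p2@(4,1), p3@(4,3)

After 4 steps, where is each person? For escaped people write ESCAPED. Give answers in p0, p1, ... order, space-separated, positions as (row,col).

Step 1: p0:(5,0)->(4,0) | p1:(2,1)->(1,1) | p2:(4,1)->(3,1) | p3:(4,3)->(3,3)
Step 2: p0:(4,0)->(3,0) | p1:(1,1)->(0,1) | p2:(3,1)->(2,1) | p3:(3,3)->(2,3)
Step 3: p0:(3,0)->(2,0) | p1:(0,1)->(0,0)->EXIT | p2:(2,1)->(1,1) | p3:(2,3)->(1,3)
Step 4: p0:(2,0)->(1,0) | p1:escaped | p2:(1,1)->(0,1) | p3:(1,3)->(0,3)

(1,0) ESCAPED (0,1) (0,3)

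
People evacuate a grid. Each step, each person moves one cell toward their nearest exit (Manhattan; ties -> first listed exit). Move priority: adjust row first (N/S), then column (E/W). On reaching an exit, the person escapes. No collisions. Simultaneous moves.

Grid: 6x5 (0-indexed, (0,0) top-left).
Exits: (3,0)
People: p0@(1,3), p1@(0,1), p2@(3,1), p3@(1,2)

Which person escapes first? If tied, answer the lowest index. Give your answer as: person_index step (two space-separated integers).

Answer: 2 1

Derivation:
Step 1: p0:(1,3)->(2,3) | p1:(0,1)->(1,1) | p2:(3,1)->(3,0)->EXIT | p3:(1,2)->(2,2)
Step 2: p0:(2,3)->(3,3) | p1:(1,1)->(2,1) | p2:escaped | p3:(2,2)->(3,2)
Step 3: p0:(3,3)->(3,2) | p1:(2,1)->(3,1) | p2:escaped | p3:(3,2)->(3,1)
Step 4: p0:(3,2)->(3,1) | p1:(3,1)->(3,0)->EXIT | p2:escaped | p3:(3,1)->(3,0)->EXIT
Step 5: p0:(3,1)->(3,0)->EXIT | p1:escaped | p2:escaped | p3:escaped
Exit steps: [5, 4, 1, 4]
First to escape: p2 at step 1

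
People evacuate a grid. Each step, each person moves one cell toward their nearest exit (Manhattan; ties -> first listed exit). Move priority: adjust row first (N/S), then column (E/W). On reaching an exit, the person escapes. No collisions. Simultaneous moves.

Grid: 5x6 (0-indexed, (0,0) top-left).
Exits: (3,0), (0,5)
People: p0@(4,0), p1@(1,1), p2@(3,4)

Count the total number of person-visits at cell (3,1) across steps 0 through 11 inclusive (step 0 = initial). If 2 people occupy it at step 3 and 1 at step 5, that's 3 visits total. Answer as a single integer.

Answer: 2

Derivation:
Step 0: p0@(4,0) p1@(1,1) p2@(3,4) -> at (3,1): 0 [-], cum=0
Step 1: p0@ESC p1@(2,1) p2@(3,3) -> at (3,1): 0 [-], cum=0
Step 2: p0@ESC p1@(3,1) p2@(3,2) -> at (3,1): 1 [p1], cum=1
Step 3: p0@ESC p1@ESC p2@(3,1) -> at (3,1): 1 [p2], cum=2
Step 4: p0@ESC p1@ESC p2@ESC -> at (3,1): 0 [-], cum=2
Total visits = 2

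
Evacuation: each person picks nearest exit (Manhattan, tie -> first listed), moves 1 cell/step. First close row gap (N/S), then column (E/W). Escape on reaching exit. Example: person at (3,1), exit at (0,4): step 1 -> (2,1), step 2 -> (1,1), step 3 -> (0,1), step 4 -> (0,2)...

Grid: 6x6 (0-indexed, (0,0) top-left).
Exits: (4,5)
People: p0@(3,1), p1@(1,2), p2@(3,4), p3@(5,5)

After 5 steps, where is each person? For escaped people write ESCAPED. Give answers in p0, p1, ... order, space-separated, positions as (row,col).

Step 1: p0:(3,1)->(4,1) | p1:(1,2)->(2,2) | p2:(3,4)->(4,4) | p3:(5,5)->(4,5)->EXIT
Step 2: p0:(4,1)->(4,2) | p1:(2,2)->(3,2) | p2:(4,4)->(4,5)->EXIT | p3:escaped
Step 3: p0:(4,2)->(4,3) | p1:(3,2)->(4,2) | p2:escaped | p3:escaped
Step 4: p0:(4,3)->(4,4) | p1:(4,2)->(4,3) | p2:escaped | p3:escaped
Step 5: p0:(4,4)->(4,5)->EXIT | p1:(4,3)->(4,4) | p2:escaped | p3:escaped

ESCAPED (4,4) ESCAPED ESCAPED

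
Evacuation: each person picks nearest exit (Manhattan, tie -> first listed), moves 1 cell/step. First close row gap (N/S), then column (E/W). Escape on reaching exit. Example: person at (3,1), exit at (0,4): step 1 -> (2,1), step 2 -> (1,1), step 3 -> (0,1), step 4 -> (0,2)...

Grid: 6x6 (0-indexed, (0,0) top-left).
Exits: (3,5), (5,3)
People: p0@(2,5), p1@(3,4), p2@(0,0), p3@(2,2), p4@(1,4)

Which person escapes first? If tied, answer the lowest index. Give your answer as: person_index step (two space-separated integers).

Answer: 0 1

Derivation:
Step 1: p0:(2,5)->(3,5)->EXIT | p1:(3,4)->(3,5)->EXIT | p2:(0,0)->(1,0) | p3:(2,2)->(3,2) | p4:(1,4)->(2,4)
Step 2: p0:escaped | p1:escaped | p2:(1,0)->(2,0) | p3:(3,2)->(3,3) | p4:(2,4)->(3,4)
Step 3: p0:escaped | p1:escaped | p2:(2,0)->(3,0) | p3:(3,3)->(3,4) | p4:(3,4)->(3,5)->EXIT
Step 4: p0:escaped | p1:escaped | p2:(3,0)->(3,1) | p3:(3,4)->(3,5)->EXIT | p4:escaped
Step 5: p0:escaped | p1:escaped | p2:(3,1)->(3,2) | p3:escaped | p4:escaped
Step 6: p0:escaped | p1:escaped | p2:(3,2)->(3,3) | p3:escaped | p4:escaped
Step 7: p0:escaped | p1:escaped | p2:(3,3)->(3,4) | p3:escaped | p4:escaped
Step 8: p0:escaped | p1:escaped | p2:(3,4)->(3,5)->EXIT | p3:escaped | p4:escaped
Exit steps: [1, 1, 8, 4, 3]
First to escape: p0 at step 1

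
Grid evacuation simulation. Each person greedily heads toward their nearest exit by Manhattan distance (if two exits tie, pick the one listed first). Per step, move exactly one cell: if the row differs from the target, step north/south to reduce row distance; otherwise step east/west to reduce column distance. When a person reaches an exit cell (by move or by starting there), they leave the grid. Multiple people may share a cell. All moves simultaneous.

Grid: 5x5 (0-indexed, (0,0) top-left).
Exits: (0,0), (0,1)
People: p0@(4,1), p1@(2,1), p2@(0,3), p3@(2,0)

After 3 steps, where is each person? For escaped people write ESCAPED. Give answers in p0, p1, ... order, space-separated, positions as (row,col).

Step 1: p0:(4,1)->(3,1) | p1:(2,1)->(1,1) | p2:(0,3)->(0,2) | p3:(2,0)->(1,0)
Step 2: p0:(3,1)->(2,1) | p1:(1,1)->(0,1)->EXIT | p2:(0,2)->(0,1)->EXIT | p3:(1,0)->(0,0)->EXIT
Step 3: p0:(2,1)->(1,1) | p1:escaped | p2:escaped | p3:escaped

(1,1) ESCAPED ESCAPED ESCAPED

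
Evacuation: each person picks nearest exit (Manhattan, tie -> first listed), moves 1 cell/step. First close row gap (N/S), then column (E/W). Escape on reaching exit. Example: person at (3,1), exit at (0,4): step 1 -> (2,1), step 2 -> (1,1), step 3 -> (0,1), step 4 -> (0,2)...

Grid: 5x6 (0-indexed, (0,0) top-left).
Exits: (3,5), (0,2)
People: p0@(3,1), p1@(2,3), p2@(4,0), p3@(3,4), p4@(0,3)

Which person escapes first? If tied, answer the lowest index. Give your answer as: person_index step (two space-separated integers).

Step 1: p0:(3,1)->(3,2) | p1:(2,3)->(3,3) | p2:(4,0)->(3,0) | p3:(3,4)->(3,5)->EXIT | p4:(0,3)->(0,2)->EXIT
Step 2: p0:(3,2)->(3,3) | p1:(3,3)->(3,4) | p2:(3,0)->(3,1) | p3:escaped | p4:escaped
Step 3: p0:(3,3)->(3,4) | p1:(3,4)->(3,5)->EXIT | p2:(3,1)->(3,2) | p3:escaped | p4:escaped
Step 4: p0:(3,4)->(3,5)->EXIT | p1:escaped | p2:(3,2)->(3,3) | p3:escaped | p4:escaped
Step 5: p0:escaped | p1:escaped | p2:(3,3)->(3,4) | p3:escaped | p4:escaped
Step 6: p0:escaped | p1:escaped | p2:(3,4)->(3,5)->EXIT | p3:escaped | p4:escaped
Exit steps: [4, 3, 6, 1, 1]
First to escape: p3 at step 1

Answer: 3 1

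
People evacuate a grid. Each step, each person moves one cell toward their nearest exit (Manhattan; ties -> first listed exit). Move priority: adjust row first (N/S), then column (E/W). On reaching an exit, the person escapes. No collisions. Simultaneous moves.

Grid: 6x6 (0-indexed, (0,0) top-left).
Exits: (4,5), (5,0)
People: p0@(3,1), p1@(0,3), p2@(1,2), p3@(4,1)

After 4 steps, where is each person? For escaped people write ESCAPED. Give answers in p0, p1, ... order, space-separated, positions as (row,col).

Step 1: p0:(3,1)->(4,1) | p1:(0,3)->(1,3) | p2:(1,2)->(2,2) | p3:(4,1)->(5,1)
Step 2: p0:(4,1)->(5,1) | p1:(1,3)->(2,3) | p2:(2,2)->(3,2) | p3:(5,1)->(5,0)->EXIT
Step 3: p0:(5,1)->(5,0)->EXIT | p1:(2,3)->(3,3) | p2:(3,2)->(4,2) | p3:escaped
Step 4: p0:escaped | p1:(3,3)->(4,3) | p2:(4,2)->(4,3) | p3:escaped

ESCAPED (4,3) (4,3) ESCAPED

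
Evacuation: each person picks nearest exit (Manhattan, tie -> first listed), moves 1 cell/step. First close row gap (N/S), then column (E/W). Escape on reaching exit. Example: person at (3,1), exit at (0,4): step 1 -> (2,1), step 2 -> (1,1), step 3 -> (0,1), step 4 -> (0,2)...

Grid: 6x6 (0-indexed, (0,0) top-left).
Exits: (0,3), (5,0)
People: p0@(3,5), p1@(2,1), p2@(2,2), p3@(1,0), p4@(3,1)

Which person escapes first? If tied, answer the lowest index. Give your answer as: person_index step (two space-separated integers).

Answer: 2 3

Derivation:
Step 1: p0:(3,5)->(2,5) | p1:(2,1)->(1,1) | p2:(2,2)->(1,2) | p3:(1,0)->(0,0) | p4:(3,1)->(4,1)
Step 2: p0:(2,5)->(1,5) | p1:(1,1)->(0,1) | p2:(1,2)->(0,2) | p3:(0,0)->(0,1) | p4:(4,1)->(5,1)
Step 3: p0:(1,5)->(0,5) | p1:(0,1)->(0,2) | p2:(0,2)->(0,3)->EXIT | p3:(0,1)->(0,2) | p4:(5,1)->(5,0)->EXIT
Step 4: p0:(0,5)->(0,4) | p1:(0,2)->(0,3)->EXIT | p2:escaped | p3:(0,2)->(0,3)->EXIT | p4:escaped
Step 5: p0:(0,4)->(0,3)->EXIT | p1:escaped | p2:escaped | p3:escaped | p4:escaped
Exit steps: [5, 4, 3, 4, 3]
First to escape: p2 at step 3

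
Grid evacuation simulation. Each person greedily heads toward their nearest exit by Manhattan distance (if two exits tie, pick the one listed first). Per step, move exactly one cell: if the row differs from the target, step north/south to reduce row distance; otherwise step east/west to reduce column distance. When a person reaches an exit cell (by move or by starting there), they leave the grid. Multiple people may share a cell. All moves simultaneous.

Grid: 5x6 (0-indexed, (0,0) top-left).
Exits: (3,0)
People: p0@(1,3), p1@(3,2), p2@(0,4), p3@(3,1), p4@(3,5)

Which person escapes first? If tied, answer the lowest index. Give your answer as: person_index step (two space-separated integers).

Step 1: p0:(1,3)->(2,3) | p1:(3,2)->(3,1) | p2:(0,4)->(1,4) | p3:(3,1)->(3,0)->EXIT | p4:(3,5)->(3,4)
Step 2: p0:(2,3)->(3,3) | p1:(3,1)->(3,0)->EXIT | p2:(1,4)->(2,4) | p3:escaped | p4:(3,4)->(3,3)
Step 3: p0:(3,3)->(3,2) | p1:escaped | p2:(2,4)->(3,4) | p3:escaped | p4:(3,3)->(3,2)
Step 4: p0:(3,2)->(3,1) | p1:escaped | p2:(3,4)->(3,3) | p3:escaped | p4:(3,2)->(3,1)
Step 5: p0:(3,1)->(3,0)->EXIT | p1:escaped | p2:(3,3)->(3,2) | p3:escaped | p4:(3,1)->(3,0)->EXIT
Step 6: p0:escaped | p1:escaped | p2:(3,2)->(3,1) | p3:escaped | p4:escaped
Step 7: p0:escaped | p1:escaped | p2:(3,1)->(3,0)->EXIT | p3:escaped | p4:escaped
Exit steps: [5, 2, 7, 1, 5]
First to escape: p3 at step 1

Answer: 3 1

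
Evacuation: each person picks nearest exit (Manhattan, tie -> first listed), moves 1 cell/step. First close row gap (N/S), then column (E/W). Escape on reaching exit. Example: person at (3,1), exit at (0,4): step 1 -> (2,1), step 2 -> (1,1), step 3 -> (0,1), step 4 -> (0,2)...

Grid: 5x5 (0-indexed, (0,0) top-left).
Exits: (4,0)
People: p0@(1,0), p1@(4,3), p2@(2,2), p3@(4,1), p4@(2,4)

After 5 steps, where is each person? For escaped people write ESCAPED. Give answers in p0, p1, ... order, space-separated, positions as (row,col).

Step 1: p0:(1,0)->(2,0) | p1:(4,3)->(4,2) | p2:(2,2)->(3,2) | p3:(4,1)->(4,0)->EXIT | p4:(2,4)->(3,4)
Step 2: p0:(2,0)->(3,0) | p1:(4,2)->(4,1) | p2:(3,2)->(4,2) | p3:escaped | p4:(3,4)->(4,4)
Step 3: p0:(3,0)->(4,0)->EXIT | p1:(4,1)->(4,0)->EXIT | p2:(4,2)->(4,1) | p3:escaped | p4:(4,4)->(4,3)
Step 4: p0:escaped | p1:escaped | p2:(4,1)->(4,0)->EXIT | p3:escaped | p4:(4,3)->(4,2)
Step 5: p0:escaped | p1:escaped | p2:escaped | p3:escaped | p4:(4,2)->(4,1)

ESCAPED ESCAPED ESCAPED ESCAPED (4,1)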